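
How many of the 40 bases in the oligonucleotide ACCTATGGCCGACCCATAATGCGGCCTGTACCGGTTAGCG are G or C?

Counting bases: T=8, A=8, G=11, C=13
G+C = 11 + 13 = 24

24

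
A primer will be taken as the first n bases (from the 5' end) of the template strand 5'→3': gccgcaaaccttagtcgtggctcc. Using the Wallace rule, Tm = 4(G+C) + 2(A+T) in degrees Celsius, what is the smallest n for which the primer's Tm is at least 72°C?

First 22 bases: GCCGCAAACCTTAGTCGTGGCT → Tm = 70°C (< 72°C)
First 23 bases: GCCGCAAACCTTAGTCGTGGCTC → Tm = 74°C (≥ 72°C)
Each additional base adds 2°C (A/T) or 4°C (G/C), so Tm is non-decreasing in n; n = 23 is the first length to reach 72°C.

n = 23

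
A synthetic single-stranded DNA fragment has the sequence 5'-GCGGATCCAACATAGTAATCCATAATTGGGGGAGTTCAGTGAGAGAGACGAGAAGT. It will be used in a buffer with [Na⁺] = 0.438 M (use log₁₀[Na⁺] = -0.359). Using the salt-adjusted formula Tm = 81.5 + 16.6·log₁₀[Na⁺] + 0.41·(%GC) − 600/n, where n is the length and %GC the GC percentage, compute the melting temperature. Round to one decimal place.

Length n = 56. A=19, C=8, T=11, G=18
G+C = 26, so %GC = 26/56 × 100 = 46.429%
Salt term: 16.6 × (-0.359) = -5.959
GC term: 0.41 × 46.429 = 19.036; length term: −600/56 = −10.714
Tm = 81.5 + (-5.959) + 19.036 − 10.714 = 83.863 → 83.9°C

83.9°C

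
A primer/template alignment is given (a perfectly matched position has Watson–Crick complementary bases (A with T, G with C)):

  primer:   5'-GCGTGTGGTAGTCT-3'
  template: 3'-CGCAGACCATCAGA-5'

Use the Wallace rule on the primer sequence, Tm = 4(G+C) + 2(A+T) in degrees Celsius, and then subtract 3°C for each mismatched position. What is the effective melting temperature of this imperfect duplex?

Primer base counts: A=1, T=5, G=6, C=2 → A+T=6, G+C=8
Perfect-match Tm = 2(6) + 4(8) = 12 + 32 = 44°C
Mismatches (positions where the bases are not complementary): 1 (at position 5)
Effective Tm = 44 − 1×3 = 44 − 3 = 41°C

41°C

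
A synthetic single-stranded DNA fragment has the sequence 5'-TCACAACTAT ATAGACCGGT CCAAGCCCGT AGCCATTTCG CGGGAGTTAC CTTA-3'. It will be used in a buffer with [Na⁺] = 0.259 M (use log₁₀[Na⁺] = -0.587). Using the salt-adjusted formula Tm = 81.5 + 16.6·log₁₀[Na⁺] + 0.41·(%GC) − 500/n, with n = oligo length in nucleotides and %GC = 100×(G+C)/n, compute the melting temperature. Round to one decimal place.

83.0°C

Length n = 54. Base counts: G=11, T=13, A=14, C=16
G+C = 27, so %GC = 27/54 × 100 = 50%
Salt term: 16.6 × (-0.587) = -9.744
GC term: 0.41 × 50 = 20.5; length term: −500/54 = −9.259
Tm = 81.5 + (-9.744) + 20.5 − 9.259 = 82.997 → 83.0°C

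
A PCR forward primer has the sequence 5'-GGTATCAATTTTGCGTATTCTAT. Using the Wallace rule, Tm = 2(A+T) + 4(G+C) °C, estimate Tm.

Base counts: A=5, T=11, C=3, G=4
So N_AT = 16 and N_GC = 7.
Tm = 4·7 + 2·16 = 28 + 32 = 60°C

60°C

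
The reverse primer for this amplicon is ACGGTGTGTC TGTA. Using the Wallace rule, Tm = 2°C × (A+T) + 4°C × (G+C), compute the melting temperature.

42°C

G=5, T=5, C=2, A=2
AT pairs contribute 7, GC pairs contribute 7.
Tm = 4·7 + 2·7 = 28 + 14 = 42°C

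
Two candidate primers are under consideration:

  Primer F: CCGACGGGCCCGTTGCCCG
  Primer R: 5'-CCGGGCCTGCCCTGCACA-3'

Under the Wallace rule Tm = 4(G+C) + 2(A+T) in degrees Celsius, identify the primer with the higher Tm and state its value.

Primer F, 70°C

Primer F: A+T=3, G+C=16 → Tm = 2(3)+4(16) = 70°C
Primer R: A+T=4, G+C=14 → Tm = 2(4)+4(14) = 64°C
70°C vs 64°C → primer F is higher.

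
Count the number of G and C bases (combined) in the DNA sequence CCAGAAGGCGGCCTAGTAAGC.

13

Base counts: A=6, T=2, C=6, G=7
Total G or C: 7 + 6 = 13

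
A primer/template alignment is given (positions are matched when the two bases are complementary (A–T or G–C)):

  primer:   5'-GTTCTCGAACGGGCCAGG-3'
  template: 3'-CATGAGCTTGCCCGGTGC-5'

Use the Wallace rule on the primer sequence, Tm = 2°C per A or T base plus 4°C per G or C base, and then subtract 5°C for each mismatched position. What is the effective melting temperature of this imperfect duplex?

Primer base counts: A=3, T=3, G=7, C=5 → A+T=6, G+C=12
Perfect-match Tm = 2(6) + 4(12) = 12 + 48 = 60°C
Mismatches (positions where the bases are not complementary): 2 (at positions 3, 17)
Effective Tm = 60 − 2×5 = 60 − 10 = 50°C

50°C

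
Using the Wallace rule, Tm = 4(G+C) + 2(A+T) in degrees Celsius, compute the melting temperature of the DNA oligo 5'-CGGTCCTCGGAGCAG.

52°C

Counting bases: G=6, A=2, C=5, T=2
A+T = 4, G+C = 11
Tm = 2(4) + 4(11) = 8 + 44 = 52°C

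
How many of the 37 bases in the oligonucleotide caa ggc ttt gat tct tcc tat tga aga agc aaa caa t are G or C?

13

T=11, C=7, G=6, A=13
G+C = 6 + 7 = 13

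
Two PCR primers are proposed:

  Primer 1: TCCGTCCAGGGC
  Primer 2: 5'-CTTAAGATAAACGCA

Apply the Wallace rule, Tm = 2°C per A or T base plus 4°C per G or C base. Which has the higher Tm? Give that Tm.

Primer 1, 42°C

Primer 1: A+T=3, G+C=9 → Tm = 2(3)+4(9) = 42°C
Primer 2: A+T=10, G+C=5 → Tm = 2(10)+4(5) = 40°C
42°C vs 40°C → primer 1 is higher.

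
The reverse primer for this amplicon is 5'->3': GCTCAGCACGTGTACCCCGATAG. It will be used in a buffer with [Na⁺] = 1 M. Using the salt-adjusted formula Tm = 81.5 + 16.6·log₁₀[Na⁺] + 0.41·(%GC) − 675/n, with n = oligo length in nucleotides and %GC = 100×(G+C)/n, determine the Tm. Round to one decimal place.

Length n = 23. A=5, G=6, T=4, C=8
G+C = 14, so %GC = 14/23 × 100 = 60.87%
Salt term: 16.6 × (0) = 0
GC term: 0.41 × 60.87 = 24.957; length term: −675/23 = −29.348
Tm = 81.5 + (0) + 24.957 − 29.348 = 77.109 → 77.1°C

77.1°C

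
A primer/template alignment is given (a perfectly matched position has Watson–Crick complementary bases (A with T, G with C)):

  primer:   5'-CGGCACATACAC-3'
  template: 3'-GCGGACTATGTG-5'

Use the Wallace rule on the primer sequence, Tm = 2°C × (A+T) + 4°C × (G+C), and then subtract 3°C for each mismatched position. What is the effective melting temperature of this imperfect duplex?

Primer base counts: A=4, T=1, G=2, C=5 → A+T=5, G+C=7
Perfect-match Tm = 2(5) + 4(7) = 10 + 28 = 38°C
Mismatches (positions where the bases are not complementary): 3 (at positions 3, 5, 6)
Effective Tm = 38 − 3×3 = 38 − 9 = 29°C

29°C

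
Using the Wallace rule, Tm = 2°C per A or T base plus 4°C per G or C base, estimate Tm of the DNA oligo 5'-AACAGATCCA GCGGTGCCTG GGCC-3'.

Counting bases: C=8, G=8, T=3, A=5
A+T = 8, G+C = 16
Tm = 4·16 + 2·8 = 64 + 16 = 80°C

80°C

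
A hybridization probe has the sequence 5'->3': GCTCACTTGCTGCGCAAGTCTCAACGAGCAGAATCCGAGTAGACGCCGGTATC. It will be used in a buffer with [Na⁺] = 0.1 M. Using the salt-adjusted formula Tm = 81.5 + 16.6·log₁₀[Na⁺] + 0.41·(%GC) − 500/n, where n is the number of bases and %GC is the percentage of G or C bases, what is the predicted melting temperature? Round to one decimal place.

Length n = 53. T=10, A=13, C=16, G=14
G+C = 30, so %GC = 30/53 × 100 = 56.604%
Salt term: 16.6 × (-1) = -16.6
GC term: 0.41 × 56.604 = 23.208; length term: −500/53 = −9.434
Tm = 81.5 + (-16.6) + 23.208 − 9.434 = 78.674 → 78.7°C

78.7°C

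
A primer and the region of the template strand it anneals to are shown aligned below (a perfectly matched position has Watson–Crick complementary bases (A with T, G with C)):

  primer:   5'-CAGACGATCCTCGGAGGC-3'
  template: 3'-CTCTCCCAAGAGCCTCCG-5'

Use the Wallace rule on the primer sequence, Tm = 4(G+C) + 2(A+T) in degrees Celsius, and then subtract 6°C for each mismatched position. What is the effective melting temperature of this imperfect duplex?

36°C

Primer base counts: A=4, T=2, G=6, C=6 → A+T=6, G+C=12
Perfect-match Tm = 2(6) + 4(12) = 12 + 48 = 60°C
Mismatches (positions where the bases are not complementary): 4 (at positions 1, 5, 7, 9)
Effective Tm = 60 − 4×6 = 60 − 24 = 36°C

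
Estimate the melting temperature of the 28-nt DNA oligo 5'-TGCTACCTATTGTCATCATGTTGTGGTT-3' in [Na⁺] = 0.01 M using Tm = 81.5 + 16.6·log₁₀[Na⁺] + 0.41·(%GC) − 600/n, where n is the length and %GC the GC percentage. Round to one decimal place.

Length n = 28. Base counts: G=6, A=4, C=5, T=13
G+C = 11, so %GC = 11/28 × 100 = 39.286%
Salt term: 16.6 × (-2) = -33.2
GC term: 0.41 × 39.286 = 16.107; length term: −600/28 = −21.429
Tm = 81.5 + (-33.2) + 16.107 − 21.429 = 42.978 → 43.0°C

43.0°C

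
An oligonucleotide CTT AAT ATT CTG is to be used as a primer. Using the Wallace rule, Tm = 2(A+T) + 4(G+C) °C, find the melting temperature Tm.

30°C

Counting bases: G=1, C=2, A=3, T=6
So N_AT = 9 and N_GC = 3.
Tm = 2(9) + 4(3) = 18 + 12 = 30°C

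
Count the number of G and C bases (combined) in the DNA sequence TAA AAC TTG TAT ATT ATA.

C=1, A=8, T=8, G=1
G+C = 1 + 1 = 2

2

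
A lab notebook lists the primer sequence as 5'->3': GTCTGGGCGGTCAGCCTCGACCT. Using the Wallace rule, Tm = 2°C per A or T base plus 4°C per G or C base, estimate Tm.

Scanning the sequence gives C=8, A=2, T=5, G=8.
AT pairs contribute 7, GC pairs contribute 16.
Tm = 2×7 + 4×16 = 78°C

78°C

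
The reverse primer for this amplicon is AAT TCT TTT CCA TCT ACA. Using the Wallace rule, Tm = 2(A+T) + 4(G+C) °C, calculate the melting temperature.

46°C

Scanning the sequence gives C=5, G=0, A=5, T=8.
A+T = 13, G+C = 5
Tm = 4·5 + 2·13 = 20 + 26 = 46°C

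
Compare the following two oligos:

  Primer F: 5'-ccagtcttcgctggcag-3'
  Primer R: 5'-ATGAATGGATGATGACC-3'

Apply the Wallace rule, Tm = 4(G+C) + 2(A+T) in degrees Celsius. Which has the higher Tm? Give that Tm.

Primer F, 56°C

Primer F: A+T=6, G+C=11 → Tm = 2(6)+4(11) = 56°C
Primer R: A+T=10, G+C=7 → Tm = 2(10)+4(7) = 48°C
56°C vs 48°C → primer F is higher.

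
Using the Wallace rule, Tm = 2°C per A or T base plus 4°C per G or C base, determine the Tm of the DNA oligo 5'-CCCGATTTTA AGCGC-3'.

Base counts: T=4, A=3, C=5, G=3
A+T = 7, G+C = 8
Tm = 4·8 + 2·7 = 32 + 14 = 46°C

46°C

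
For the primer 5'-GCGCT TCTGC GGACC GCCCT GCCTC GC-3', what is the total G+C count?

21

Scanning the sequence gives T=5, C=13, A=1, G=8.
Total G or C: 8 + 13 = 21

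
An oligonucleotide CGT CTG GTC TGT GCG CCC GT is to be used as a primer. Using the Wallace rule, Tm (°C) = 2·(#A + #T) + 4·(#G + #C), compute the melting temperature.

Base counts: G=7, T=6, A=0, C=7
AT pairs contribute 6, GC pairs contribute 14.
Tm = 2(6) + 4(14) = 12 + 56 = 68°C

68°C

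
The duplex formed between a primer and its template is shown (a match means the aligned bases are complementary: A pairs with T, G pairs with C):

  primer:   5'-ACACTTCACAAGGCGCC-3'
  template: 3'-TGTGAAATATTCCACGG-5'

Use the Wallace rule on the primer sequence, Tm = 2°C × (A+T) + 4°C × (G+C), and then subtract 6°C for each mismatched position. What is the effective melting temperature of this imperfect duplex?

36°C

Primer base counts: A=5, T=2, G=3, C=7 → A+T=7, G+C=10
Perfect-match Tm = 2(7) + 4(10) = 14 + 40 = 54°C
Mismatches (positions where the bases are not complementary): 3 (at positions 7, 9, 14)
Effective Tm = 54 − 3×6 = 54 − 18 = 36°C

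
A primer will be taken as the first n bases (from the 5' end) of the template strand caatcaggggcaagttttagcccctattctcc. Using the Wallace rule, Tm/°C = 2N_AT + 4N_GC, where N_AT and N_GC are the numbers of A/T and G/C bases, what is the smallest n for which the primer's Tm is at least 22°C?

n = 8

First 7 bases: CAATCAG → Tm = 20°C (< 22°C)
First 8 bases: CAATCAGG → Tm = 24°C (≥ 22°C)
Each additional base adds 2°C (A/T) or 4°C (G/C), so Tm is non-decreasing in n; n = 8 is the first length to reach 22°C.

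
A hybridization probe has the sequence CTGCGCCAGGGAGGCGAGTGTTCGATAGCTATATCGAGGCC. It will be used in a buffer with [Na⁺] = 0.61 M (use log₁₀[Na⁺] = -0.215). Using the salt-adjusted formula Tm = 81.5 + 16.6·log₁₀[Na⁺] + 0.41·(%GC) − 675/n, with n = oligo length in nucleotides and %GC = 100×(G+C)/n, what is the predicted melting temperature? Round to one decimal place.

86.5°C

Length n = 41. Scanning the sequence gives T=8, A=8, G=15, C=10.
G+C = 25, so %GC = 25/41 × 100 = 60.976%
Salt term: 16.6 × (-0.215) = -3.569
GC term: 0.41 × 60.976 = 25; length term: −675/41 = −16.463
Tm = 81.5 + (-3.569) + 25 − 16.463 = 86.468 → 86.5°C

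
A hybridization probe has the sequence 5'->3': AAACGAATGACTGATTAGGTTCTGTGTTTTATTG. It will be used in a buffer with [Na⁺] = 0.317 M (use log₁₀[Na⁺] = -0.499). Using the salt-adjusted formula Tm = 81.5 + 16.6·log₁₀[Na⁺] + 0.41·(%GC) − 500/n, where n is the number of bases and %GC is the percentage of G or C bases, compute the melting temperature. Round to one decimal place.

71.8°C

Length n = 34. Counting bases: C=3, G=8, A=9, T=14
G+C = 11, so %GC = 11/34 × 100 = 32.353%
Salt term: 16.6 × (-0.499) = -8.283
GC term: 0.41 × 32.353 = 13.265; length term: −500/34 = −14.706
Tm = 81.5 + (-8.283) + 13.265 − 14.706 = 71.776 → 71.8°C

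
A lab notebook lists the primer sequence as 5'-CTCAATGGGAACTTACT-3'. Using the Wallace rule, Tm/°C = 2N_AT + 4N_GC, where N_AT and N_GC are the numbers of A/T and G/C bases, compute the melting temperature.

Counting bases: C=4, G=3, A=5, T=5
So N_AT = 10 and N_GC = 7.
Tm = 2(10) + 4(7) = 20 + 28 = 48°C

48°C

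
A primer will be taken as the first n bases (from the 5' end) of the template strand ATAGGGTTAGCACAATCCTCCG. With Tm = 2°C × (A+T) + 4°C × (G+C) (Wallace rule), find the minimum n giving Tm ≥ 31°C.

n = 11

First 10 bases: ATAGGGTTAG → Tm = 28°C (< 31°C)
First 11 bases: ATAGGGTTAGC → Tm = 32°C (≥ 31°C)
Since every base adds ≥2°C, Tm only increases with n, so the threshold is first crossed at n = 11.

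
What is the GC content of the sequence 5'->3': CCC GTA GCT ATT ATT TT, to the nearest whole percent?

T=8, G=2, A=3, C=4
G+C = 2 + 4 = 6 out of 17 bases
%GC = 6/17 × 100 = 35.29% ≈ 35%

35%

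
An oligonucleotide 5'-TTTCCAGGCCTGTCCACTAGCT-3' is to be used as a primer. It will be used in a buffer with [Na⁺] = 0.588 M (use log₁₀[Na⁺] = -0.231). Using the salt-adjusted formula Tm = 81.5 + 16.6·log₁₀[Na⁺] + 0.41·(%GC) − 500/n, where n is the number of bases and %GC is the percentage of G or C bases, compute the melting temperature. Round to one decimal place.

Length n = 22. T=7, C=8, G=4, A=3
G+C = 12, so %GC = 12/22 × 100 = 54.545%
Salt term: 16.6 × (-0.231) = -3.835
GC term: 0.41 × 54.545 = 22.363; length term: −500/22 = −22.727
Tm = 81.5 + (-3.835) + 22.363 − 22.727 = 77.301 → 77.3°C

77.3°C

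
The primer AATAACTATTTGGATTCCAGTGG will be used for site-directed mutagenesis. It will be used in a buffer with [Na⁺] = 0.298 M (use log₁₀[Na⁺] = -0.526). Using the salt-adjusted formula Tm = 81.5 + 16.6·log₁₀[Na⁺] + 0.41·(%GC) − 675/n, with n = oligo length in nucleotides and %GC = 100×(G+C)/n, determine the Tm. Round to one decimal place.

Length n = 23. Base counts: T=8, C=3, G=5, A=7
G+C = 8, so %GC = 8/23 × 100 = 34.783%
Salt term: 16.6 × (-0.526) = -8.732
GC term: 0.41 × 34.783 = 14.261; length term: −675/23 = −29.348
Tm = 81.5 + (-8.732) + 14.261 − 29.348 = 57.681 → 57.7°C

57.7°C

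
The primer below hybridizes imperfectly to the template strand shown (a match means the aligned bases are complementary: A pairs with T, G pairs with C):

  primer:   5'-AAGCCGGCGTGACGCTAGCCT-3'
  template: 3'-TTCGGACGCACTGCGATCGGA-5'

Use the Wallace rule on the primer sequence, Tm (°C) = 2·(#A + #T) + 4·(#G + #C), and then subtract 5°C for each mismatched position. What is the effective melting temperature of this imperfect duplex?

Primer base counts: A=4, T=3, G=7, C=7 → A+T=7, G+C=14
Perfect-match Tm = 2(7) + 4(14) = 14 + 56 = 70°C
Mismatches (positions where the bases are not complementary): 1 (at position 6)
Effective Tm = 70 − 1×5 = 70 − 5 = 65°C

65°C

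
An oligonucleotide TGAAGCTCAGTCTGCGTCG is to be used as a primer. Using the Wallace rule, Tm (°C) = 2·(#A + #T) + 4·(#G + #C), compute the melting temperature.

60°C

Scanning the sequence gives G=6, T=5, A=3, C=5.
A+T = 8, G+C = 11
Tm = 2(8) + 4(11) = 16 + 44 = 60°C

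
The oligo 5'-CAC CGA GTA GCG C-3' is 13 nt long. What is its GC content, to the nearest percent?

G=4, T=1, A=3, C=5
G+C = 4 + 5 = 9 out of 13 bases
%GC = 9/13 × 100 = 69.23% ≈ 69%

69%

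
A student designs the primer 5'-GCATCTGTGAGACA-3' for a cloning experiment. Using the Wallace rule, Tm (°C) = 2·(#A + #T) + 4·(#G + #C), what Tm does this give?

Base counts: C=3, A=4, T=3, G=4
AT pairs contribute 7, GC pairs contribute 7.
Tm = 2(7) + 4(7) = 14 + 28 = 42°C

42°C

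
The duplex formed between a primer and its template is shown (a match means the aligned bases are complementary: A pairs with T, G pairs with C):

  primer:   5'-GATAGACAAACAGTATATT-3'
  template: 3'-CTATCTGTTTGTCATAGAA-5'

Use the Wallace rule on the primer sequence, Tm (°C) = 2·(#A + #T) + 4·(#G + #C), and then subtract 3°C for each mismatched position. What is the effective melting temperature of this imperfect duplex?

45°C

Primer base counts: A=9, T=5, G=3, C=2 → A+T=14, G+C=5
Perfect-match Tm = 2(14) + 4(5) = 28 + 20 = 48°C
Mismatches (positions where the bases are not complementary): 1 (at position 17)
Effective Tm = 48 − 1×3 = 48 − 3 = 45°C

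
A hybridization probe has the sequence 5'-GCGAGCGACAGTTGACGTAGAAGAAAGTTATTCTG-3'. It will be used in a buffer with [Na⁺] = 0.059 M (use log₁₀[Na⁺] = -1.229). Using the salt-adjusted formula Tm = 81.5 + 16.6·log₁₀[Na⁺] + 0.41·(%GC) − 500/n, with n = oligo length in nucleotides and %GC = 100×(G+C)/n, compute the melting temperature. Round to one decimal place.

Length n = 35. C=5, A=11, G=11, T=8
G+C = 16, so %GC = 16/35 × 100 = 45.714%
Salt term: 16.6 × (-1.229) = -20.401
GC term: 0.41 × 45.714 = 18.743; length term: −500/35 = −14.286
Tm = 81.5 + (-20.401) + 18.743 − 14.286 = 65.556 → 65.6°C

65.6°C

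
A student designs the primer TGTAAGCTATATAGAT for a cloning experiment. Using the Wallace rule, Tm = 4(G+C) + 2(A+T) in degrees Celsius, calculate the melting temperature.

40°C

Scanning the sequence gives T=6, G=3, A=6, C=1.
A+T = 12, G+C = 4
Tm = 2(12) + 4(4) = 24 + 16 = 40°C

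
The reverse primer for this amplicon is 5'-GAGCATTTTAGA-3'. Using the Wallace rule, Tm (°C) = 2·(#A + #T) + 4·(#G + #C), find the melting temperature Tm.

32°C

C=1, A=4, G=3, T=4
So N_AT = 8 and N_GC = 4.
Tm = 4·4 + 2·8 = 16 + 16 = 32°C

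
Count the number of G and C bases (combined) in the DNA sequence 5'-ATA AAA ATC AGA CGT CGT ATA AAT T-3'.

Base counts: C=3, G=3, A=12, T=7
Total G or C: 3 + 3 = 6

6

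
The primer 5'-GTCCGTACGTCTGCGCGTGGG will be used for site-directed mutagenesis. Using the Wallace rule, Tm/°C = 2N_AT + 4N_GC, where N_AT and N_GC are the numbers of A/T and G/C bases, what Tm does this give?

Counting bases: T=5, C=6, G=9, A=1
AT pairs contribute 6, GC pairs contribute 15.
Tm = 4·15 + 2·6 = 60 + 12 = 72°C

72°C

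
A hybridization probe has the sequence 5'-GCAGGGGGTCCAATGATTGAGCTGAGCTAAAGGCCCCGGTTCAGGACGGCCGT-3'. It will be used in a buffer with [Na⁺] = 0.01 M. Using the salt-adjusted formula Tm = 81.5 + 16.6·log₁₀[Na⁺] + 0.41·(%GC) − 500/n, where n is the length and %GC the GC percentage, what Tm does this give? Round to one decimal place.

Length n = 53. G=20, C=13, A=11, T=9
G+C = 33, so %GC = 33/53 × 100 = 62.264%
Salt term: 16.6 × (-2) = -33.2
GC term: 0.41 × 62.264 = 25.528; length term: −500/53 = −9.434
Tm = 81.5 + (-33.2) + 25.528 − 9.434 = 64.394 → 64.4°C

64.4°C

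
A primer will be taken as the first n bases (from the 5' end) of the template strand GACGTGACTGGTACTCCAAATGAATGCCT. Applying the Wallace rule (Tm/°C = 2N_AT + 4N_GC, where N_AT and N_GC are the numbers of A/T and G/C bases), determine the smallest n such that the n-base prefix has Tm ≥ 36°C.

n = 11

First 10 bases: GACGTGACTG → Tm = 32°C (< 36°C)
First 11 bases: GACGTGACTGG → Tm = 36°C (≥ 36°C)
Since every base adds ≥2°C, Tm only increases with n, so the threshold is first crossed at n = 11.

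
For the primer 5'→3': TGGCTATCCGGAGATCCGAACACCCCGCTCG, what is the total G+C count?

20

Counting bases: T=5, G=8, C=12, A=6
Total G or C: 8 + 12 = 20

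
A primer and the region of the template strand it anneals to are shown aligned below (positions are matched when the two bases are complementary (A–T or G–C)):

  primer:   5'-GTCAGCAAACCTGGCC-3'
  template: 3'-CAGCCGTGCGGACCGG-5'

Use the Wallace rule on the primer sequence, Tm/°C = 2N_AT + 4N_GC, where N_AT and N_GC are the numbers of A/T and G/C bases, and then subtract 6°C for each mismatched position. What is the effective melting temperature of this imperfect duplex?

34°C

Primer base counts: A=4, T=2, G=4, C=6 → A+T=6, G+C=10
Perfect-match Tm = 2(6) + 4(10) = 12 + 40 = 52°C
Mismatches (positions where the bases are not complementary): 3 (at positions 4, 8, 9)
Effective Tm = 52 − 3×6 = 52 − 18 = 34°C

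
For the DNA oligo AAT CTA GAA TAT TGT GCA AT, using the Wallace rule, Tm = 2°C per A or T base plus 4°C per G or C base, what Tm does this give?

50°C

Base counts: A=8, C=2, G=3, T=7
AT pairs contribute 15, GC pairs contribute 5.
Tm = 2(15) + 4(5) = 30 + 20 = 50°C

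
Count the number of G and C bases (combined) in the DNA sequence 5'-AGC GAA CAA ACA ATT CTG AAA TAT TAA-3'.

Scanning the sequence gives C=4, A=14, G=3, T=6.
G+C = 3 + 4 = 7

7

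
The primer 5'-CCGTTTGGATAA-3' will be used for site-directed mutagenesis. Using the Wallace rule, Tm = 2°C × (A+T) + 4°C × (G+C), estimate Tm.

Base counts: G=3, C=2, T=4, A=3
AT pairs contribute 7, GC pairs contribute 5.
Tm = 2(7) + 4(5) = 14 + 20 = 34°C

34°C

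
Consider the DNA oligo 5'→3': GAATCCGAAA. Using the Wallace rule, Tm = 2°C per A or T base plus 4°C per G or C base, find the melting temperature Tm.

28°C

Base counts: T=1, G=2, A=5, C=2
So N_AT = 6 and N_GC = 4.
Tm = 4·4 + 2·6 = 16 + 12 = 28°C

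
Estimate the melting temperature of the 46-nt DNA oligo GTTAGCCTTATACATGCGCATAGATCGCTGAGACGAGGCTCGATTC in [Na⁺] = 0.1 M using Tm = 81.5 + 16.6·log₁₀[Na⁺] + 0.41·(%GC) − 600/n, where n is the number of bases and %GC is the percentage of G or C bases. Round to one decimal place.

Length n = 46. C=11, T=12, G=12, A=11
G+C = 23, so %GC = 23/46 × 100 = 50%
Salt term: 16.6 × (-1) = -16.6
GC term: 0.41 × 50 = 20.5; length term: −600/46 = −13.043
Tm = 81.5 + (-16.6) + 20.5 − 13.043 = 72.357 → 72.4°C

72.4°C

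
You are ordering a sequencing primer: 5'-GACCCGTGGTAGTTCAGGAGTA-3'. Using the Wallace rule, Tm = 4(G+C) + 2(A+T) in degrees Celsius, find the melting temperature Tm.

68°C

Base counts: T=5, A=5, G=8, C=4
AT pairs contribute 10, GC pairs contribute 12.
Tm = 2(10) + 4(12) = 20 + 48 = 68°C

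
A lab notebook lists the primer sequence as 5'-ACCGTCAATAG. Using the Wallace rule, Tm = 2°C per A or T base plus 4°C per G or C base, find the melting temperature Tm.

32°C

C=3, A=4, G=2, T=2
AT pairs contribute 6, GC pairs contribute 5.
Tm = 2(6) + 4(5) = 12 + 20 = 32°C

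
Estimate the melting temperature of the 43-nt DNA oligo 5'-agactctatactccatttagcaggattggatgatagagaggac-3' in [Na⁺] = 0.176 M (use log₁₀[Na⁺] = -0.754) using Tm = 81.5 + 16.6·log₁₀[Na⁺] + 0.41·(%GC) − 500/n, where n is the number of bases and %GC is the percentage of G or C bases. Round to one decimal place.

Length n = 43. Scanning the sequence gives T=11, A=14, C=7, G=11.
G+C = 18, so %GC = 18/43 × 100 = 41.86%
Salt term: 16.6 × (-0.754) = -12.516
GC term: 0.41 × 41.86 = 17.163; length term: −500/43 = −11.628
Tm = 81.5 + (-12.516) + 17.163 − 11.628 = 74.519 → 74.5°C

74.5°C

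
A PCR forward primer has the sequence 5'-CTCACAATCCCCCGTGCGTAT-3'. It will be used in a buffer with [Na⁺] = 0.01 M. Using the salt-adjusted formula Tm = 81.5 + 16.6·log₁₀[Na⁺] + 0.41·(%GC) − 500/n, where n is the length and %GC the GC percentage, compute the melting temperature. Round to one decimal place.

Length n = 21. Scanning the sequence gives A=4, T=5, G=3, C=9.
G+C = 12, so %GC = 12/21 × 100 = 57.143%
Salt term: 16.6 × (-2) = -33.2
GC term: 0.41 × 57.143 = 23.429; length term: −500/21 = −23.81
Tm = 81.5 + (-33.2) + 23.429 − 23.81 = 47.919 → 47.9°C

47.9°C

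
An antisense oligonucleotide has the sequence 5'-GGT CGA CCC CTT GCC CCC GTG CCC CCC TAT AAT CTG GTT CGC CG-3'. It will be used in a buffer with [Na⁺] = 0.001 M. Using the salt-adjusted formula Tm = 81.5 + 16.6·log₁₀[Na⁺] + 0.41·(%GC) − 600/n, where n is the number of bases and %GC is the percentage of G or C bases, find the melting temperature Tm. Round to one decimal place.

Length n = 44. G=10, T=10, C=20, A=4
G+C = 30, so %GC = 30/44 × 100 = 68.182%
Salt term: 16.6 × (-3) = -49.8
GC term: 0.41 × 68.182 = 27.955; length term: −600/44 = −13.636
Tm = 81.5 + (-49.8) + 27.955 − 13.636 = 46.019 → 46.0°C

46.0°C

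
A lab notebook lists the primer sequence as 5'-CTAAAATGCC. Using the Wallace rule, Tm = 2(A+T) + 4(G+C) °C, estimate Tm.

28°C

Counting bases: A=4, G=1, T=2, C=3
A+T = 6, G+C = 4
Tm = 4·4 + 2·6 = 16 + 12 = 28°C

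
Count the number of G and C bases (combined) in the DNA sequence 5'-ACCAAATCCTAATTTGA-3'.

5

Base counts: T=5, G=1, A=7, C=4
G+C = 1 + 4 = 5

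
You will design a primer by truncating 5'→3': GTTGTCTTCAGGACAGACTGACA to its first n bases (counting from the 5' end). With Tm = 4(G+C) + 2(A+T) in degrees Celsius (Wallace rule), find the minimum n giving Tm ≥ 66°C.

First 21 bases: GTTGTCTTCAGGACAGACTGA → Tm = 62°C (< 66°C)
First 22 bases: GTTGTCTTCAGGACAGACTGAC → Tm = 66°C (≥ 66°C)
Since every base adds ≥2°C, Tm only increases with n, so the threshold is first crossed at n = 22.

n = 22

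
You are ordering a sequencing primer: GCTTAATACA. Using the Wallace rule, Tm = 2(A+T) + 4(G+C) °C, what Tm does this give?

Counting bases: C=2, T=3, A=4, G=1
So N_AT = 7 and N_GC = 3.
Tm = 2×7 + 4×3 = 26°C

26°C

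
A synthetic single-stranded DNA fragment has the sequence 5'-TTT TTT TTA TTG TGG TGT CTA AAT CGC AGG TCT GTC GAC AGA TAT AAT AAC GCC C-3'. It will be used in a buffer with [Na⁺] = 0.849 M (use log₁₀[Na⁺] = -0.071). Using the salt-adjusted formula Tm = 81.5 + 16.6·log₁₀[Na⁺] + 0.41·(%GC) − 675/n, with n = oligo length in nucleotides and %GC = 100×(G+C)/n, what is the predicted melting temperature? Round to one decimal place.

83.7°C

Length n = 55. Base counts: G=11, A=13, C=10, T=21
G+C = 21, so %GC = 21/55 × 100 = 38.182%
Salt term: 16.6 × (-0.071) = -1.179
GC term: 0.41 × 38.182 = 15.655; length term: −675/55 = −12.273
Tm = 81.5 + (-1.179) + 15.655 − 12.273 = 83.703 → 83.7°C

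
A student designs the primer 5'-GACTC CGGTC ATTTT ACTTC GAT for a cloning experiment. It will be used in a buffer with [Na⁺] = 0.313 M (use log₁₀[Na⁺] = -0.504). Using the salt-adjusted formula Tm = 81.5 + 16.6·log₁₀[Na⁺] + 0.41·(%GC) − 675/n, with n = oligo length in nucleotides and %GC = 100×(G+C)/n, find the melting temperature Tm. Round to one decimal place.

Length n = 23. Base counts: C=6, A=4, G=4, T=9
G+C = 10, so %GC = 10/23 × 100 = 43.478%
Salt term: 16.6 × (-0.504) = -8.366
GC term: 0.41 × 43.478 = 17.826; length term: −675/23 = −29.348
Tm = 81.5 + (-8.366) + 17.826 − 29.348 = 61.612 → 61.6°C

61.6°C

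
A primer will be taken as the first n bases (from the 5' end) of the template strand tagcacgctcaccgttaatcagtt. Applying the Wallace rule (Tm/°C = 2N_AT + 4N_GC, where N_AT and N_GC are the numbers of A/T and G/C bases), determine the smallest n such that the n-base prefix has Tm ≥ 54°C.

First 17 bases: TAGCACGCTCACCGTTA → Tm = 52°C (< 54°C)
First 18 bases: TAGCACGCTCACCGTTAA → Tm = 54°C (≥ 54°C)
Since every base adds ≥2°C, Tm only increases with n, so the threshold is first crossed at n = 18.

n = 18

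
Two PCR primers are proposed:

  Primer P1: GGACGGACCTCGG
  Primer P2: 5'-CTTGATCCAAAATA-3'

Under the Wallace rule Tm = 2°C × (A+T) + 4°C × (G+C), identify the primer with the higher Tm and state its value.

Primer P1: A+T=3, G+C=10 → Tm = 2(3)+4(10) = 46°C
Primer P2: A+T=10, G+C=4 → Tm = 2(10)+4(4) = 36°C
46°C vs 36°C → primer P1 is higher.

Primer P1, 46°C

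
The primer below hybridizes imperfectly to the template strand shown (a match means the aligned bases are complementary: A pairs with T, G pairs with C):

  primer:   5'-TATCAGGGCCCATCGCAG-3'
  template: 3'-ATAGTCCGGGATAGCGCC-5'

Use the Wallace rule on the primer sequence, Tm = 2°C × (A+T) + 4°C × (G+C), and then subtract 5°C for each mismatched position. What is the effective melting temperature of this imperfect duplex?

43°C

Primer base counts: A=4, T=3, G=5, C=6 → A+T=7, G+C=11
Perfect-match Tm = 2(7) + 4(11) = 14 + 44 = 58°C
Mismatches (positions where the bases are not complementary): 3 (at positions 8, 11, 17)
Effective Tm = 58 − 3×5 = 58 − 15 = 43°C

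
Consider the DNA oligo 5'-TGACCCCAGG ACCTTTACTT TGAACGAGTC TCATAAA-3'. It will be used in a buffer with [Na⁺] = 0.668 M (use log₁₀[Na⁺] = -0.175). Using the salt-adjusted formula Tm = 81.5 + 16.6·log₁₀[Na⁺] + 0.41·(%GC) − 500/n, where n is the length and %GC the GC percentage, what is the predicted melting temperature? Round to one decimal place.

Length n = 37. Base counts: T=10, A=11, G=6, C=10
G+C = 16, so %GC = 16/37 × 100 = 43.243%
Salt term: 16.6 × (-0.175) = -2.905
GC term: 0.41 × 43.243 = 17.73; length term: −500/37 = −13.514
Tm = 81.5 + (-2.905) + 17.73 − 13.514 = 82.811 → 82.8°C

82.8°C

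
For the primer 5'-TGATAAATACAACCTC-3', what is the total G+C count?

5

Counting bases: C=4, A=7, G=1, T=4
Total G or C: 1 + 4 = 5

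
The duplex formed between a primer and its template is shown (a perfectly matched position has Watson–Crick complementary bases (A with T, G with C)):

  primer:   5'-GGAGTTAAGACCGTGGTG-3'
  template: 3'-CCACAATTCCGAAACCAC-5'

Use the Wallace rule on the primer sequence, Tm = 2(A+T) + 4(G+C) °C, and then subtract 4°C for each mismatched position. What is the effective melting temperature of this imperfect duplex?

Primer base counts: A=4, T=4, G=8, C=2 → A+T=8, G+C=10
Perfect-match Tm = 2(8) + 4(10) = 16 + 40 = 56°C
Mismatches (positions where the bases are not complementary): 4 (at positions 3, 10, 12, 13)
Effective Tm = 56 − 4×4 = 56 − 16 = 40°C

40°C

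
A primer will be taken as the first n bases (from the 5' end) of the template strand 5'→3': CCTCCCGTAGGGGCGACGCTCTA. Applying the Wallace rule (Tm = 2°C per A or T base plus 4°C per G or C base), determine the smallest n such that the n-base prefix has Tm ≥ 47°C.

n = 14

First 13 bases: CCTCCCGTAGGGG → Tm = 46°C (< 47°C)
First 14 bases: CCTCCCGTAGGGGC → Tm = 50°C (≥ 47°C)
Since every base adds ≥2°C, Tm only increases with n, so the threshold is first crossed at n = 14.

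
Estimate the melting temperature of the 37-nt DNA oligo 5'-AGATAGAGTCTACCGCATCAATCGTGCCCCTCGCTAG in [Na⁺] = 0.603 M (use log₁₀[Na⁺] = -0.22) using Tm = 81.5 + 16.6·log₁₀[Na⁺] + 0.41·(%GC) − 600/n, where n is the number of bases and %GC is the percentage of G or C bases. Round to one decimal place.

Length n = 37. Scanning the sequence gives A=9, G=8, C=12, T=8.
G+C = 20, so %GC = 20/37 × 100 = 54.054%
Salt term: 16.6 × (-0.22) = -3.652
GC term: 0.41 × 54.054 = 22.162; length term: −600/37 = −16.216
Tm = 81.5 + (-3.652) + 22.162 − 16.216 = 83.794 → 83.8°C

83.8°C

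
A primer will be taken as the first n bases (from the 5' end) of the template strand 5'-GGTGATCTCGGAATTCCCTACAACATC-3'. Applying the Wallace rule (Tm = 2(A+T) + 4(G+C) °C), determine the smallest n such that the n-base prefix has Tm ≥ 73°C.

n = 25

First 24 bases: GGTGATCTCGGAATTCCCTACAAC → Tm = 72°C (< 73°C)
First 25 bases: GGTGATCTCGGAATTCCCTACAACA → Tm = 74°C (≥ 73°C)
Since every base adds ≥2°C, Tm only increases with n, so the threshold is first crossed at n = 25.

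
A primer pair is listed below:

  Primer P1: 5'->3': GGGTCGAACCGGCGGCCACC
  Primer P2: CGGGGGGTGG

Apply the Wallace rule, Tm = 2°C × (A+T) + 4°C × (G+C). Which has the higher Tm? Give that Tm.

Primer P1, 72°C

Primer P1: A+T=4, G+C=16 → Tm = 2(4)+4(16) = 72°C
Primer P2: A+T=1, G+C=9 → Tm = 2(1)+4(9) = 38°C
72°C vs 38°C → primer P1 is higher.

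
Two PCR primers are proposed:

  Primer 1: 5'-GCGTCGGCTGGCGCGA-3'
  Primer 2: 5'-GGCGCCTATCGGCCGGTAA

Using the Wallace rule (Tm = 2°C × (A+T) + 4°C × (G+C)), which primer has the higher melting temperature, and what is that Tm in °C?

Primer 1: A+T=3, G+C=13 → Tm = 2(3)+4(13) = 58°C
Primer 2: A+T=6, G+C=13 → Tm = 2(6)+4(13) = 64°C
58°C vs 64°C → primer 2 is higher.

Primer 2, 64°C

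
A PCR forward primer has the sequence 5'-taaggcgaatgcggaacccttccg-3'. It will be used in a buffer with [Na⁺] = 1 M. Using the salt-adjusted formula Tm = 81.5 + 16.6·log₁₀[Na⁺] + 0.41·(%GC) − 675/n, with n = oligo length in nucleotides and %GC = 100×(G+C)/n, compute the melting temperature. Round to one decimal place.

77.3°C

Length n = 24. T=4, G=7, C=7, A=6
G+C = 14, so %GC = 14/24 × 100 = 58.333%
Salt term: 16.6 × (0) = 0
GC term: 0.41 × 58.333 = 23.917; length term: −675/24 = −28.125
Tm = 81.5 + (0) + 23.917 − 28.125 = 77.292 → 77.3°C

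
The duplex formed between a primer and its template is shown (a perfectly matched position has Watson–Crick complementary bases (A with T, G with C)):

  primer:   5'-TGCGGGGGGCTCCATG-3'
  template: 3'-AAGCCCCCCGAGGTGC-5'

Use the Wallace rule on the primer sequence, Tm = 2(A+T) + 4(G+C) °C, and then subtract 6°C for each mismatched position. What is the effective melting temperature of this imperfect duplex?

44°C

Primer base counts: A=1, T=3, G=8, C=4 → A+T=4, G+C=12
Perfect-match Tm = 2(4) + 4(12) = 8 + 48 = 56°C
Mismatches (positions where the bases are not complementary): 2 (at positions 2, 15)
Effective Tm = 56 − 2×6 = 56 − 12 = 44°C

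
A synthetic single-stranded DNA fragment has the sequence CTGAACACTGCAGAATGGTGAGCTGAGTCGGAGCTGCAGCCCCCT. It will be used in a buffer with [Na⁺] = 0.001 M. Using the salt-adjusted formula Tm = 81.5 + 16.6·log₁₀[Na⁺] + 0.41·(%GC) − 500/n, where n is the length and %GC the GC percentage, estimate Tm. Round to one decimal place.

45.2°C

Length n = 45. T=8, G=14, C=13, A=10
G+C = 27, so %GC = 27/45 × 100 = 60%
Salt term: 16.6 × (-3) = -49.8
GC term: 0.41 × 60 = 24.6; length term: −500/45 = −11.111
Tm = 81.5 + (-49.8) + 24.6 − 11.111 = 45.189 → 45.2°C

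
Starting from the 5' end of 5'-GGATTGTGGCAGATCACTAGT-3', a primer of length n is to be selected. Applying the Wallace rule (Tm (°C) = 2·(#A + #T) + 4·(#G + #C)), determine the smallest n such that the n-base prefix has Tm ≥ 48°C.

First 15 bases: GGATTGTGGCAGATC → Tm = 46°C (< 48°C)
First 16 bases: GGATTGTGGCAGATCA → Tm = 48°C (≥ 48°C)
Each additional base adds 2°C (A/T) or 4°C (G/C), so Tm is non-decreasing in n; n = 16 is the first length to reach 48°C.

n = 16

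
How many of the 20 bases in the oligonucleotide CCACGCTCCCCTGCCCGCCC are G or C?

17

Counting bases: G=3, T=2, C=14, A=1
G+C = 3 + 14 = 17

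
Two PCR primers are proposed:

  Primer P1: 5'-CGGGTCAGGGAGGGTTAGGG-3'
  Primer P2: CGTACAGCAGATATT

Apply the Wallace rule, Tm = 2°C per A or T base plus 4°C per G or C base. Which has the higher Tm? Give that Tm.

Primer P1, 68°C

Primer P1: A+T=6, G+C=14 → Tm = 2(6)+4(14) = 68°C
Primer P2: A+T=9, G+C=6 → Tm = 2(9)+4(6) = 42°C
68°C vs 42°C → primer P1 is higher.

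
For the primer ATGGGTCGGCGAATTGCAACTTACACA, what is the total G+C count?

13

Counting bases: G=7, C=6, A=8, T=6
Total G or C: 7 + 6 = 13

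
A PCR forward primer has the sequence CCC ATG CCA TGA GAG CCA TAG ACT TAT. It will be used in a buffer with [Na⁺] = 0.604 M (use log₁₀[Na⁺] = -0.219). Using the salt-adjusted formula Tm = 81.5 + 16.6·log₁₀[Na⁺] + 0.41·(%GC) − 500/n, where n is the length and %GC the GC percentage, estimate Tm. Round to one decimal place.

79.1°C

Length n = 27. Scanning the sequence gives A=8, G=5, T=6, C=8.
G+C = 13, so %GC = 13/27 × 100 = 48.148%
Salt term: 16.6 × (-0.219) = -3.635
GC term: 0.41 × 48.148 = 19.741; length term: −500/27 = −18.519
Tm = 81.5 + (-3.635) + 19.741 − 18.519 = 79.087 → 79.1°C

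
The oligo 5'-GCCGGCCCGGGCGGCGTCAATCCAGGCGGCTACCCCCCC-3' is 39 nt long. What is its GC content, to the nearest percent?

82%

Counting bases: C=19, T=3, A=4, G=13
G+C = 13 + 19 = 32 out of 39 bases
%GC = 32/39 × 100 = 82.05% ≈ 82%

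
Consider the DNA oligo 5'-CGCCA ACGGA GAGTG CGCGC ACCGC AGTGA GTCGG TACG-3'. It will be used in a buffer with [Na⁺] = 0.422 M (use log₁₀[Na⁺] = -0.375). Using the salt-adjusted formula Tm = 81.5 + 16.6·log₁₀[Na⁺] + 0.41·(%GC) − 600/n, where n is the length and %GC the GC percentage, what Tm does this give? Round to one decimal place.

88.3°C

Length n = 39. Counting bases: T=4, C=12, A=8, G=15
G+C = 27, so %GC = 27/39 × 100 = 69.231%
Salt term: 16.6 × (-0.375) = -6.225
GC term: 0.41 × 69.231 = 28.385; length term: −600/39 = −15.385
Tm = 81.5 + (-6.225) + 28.385 − 15.385 = 88.275 → 88.3°C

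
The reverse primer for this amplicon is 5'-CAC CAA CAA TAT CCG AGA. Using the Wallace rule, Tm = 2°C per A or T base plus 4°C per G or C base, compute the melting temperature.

52°C

Scanning the sequence gives C=6, G=2, T=2, A=8.
So N_AT = 10 and N_GC = 8.
Tm = 2(10) + 4(8) = 20 + 32 = 52°C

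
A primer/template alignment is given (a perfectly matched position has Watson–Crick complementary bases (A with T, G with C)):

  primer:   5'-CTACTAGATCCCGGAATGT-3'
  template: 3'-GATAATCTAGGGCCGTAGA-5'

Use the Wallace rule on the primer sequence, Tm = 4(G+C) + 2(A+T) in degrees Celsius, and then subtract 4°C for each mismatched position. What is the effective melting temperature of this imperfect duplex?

Primer base counts: A=5, T=5, G=4, C=5 → A+T=10, G+C=9
Perfect-match Tm = 2(10) + 4(9) = 20 + 36 = 56°C
Mismatches (positions where the bases are not complementary): 3 (at positions 4, 15, 18)
Effective Tm = 56 − 3×4 = 56 − 12 = 44°C

44°C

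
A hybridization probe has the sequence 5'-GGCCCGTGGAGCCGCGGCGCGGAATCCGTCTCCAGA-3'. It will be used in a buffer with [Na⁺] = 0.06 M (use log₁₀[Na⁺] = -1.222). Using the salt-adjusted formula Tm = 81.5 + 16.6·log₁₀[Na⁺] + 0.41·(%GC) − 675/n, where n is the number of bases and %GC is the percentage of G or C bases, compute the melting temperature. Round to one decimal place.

73.2°C

Length n = 36. Counting bases: A=5, T=4, G=14, C=13
G+C = 27, so %GC = 27/36 × 100 = 75%
Salt term: 16.6 × (-1.222) = -20.285
GC term: 0.41 × 75 = 30.75; length term: −675/36 = −18.75
Tm = 81.5 + (-20.285) + 30.75 − 18.75 = 73.215 → 73.2°C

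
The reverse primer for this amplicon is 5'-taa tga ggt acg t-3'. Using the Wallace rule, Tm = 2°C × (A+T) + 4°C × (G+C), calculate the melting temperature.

Base counts: A=4, T=4, C=1, G=4
AT pairs contribute 8, GC pairs contribute 5.
Tm = 2(8) + 4(5) = 16 + 20 = 36°C

36°C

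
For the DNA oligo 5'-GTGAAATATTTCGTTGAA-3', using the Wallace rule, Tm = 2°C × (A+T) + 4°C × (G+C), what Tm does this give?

46°C

Scanning the sequence gives A=6, T=7, C=1, G=4.
AT pairs contribute 13, GC pairs contribute 5.
Tm = 2×13 + 4×5 = 46°C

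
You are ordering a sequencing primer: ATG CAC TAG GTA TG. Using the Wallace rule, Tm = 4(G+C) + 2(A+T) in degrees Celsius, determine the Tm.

Base counts: C=2, A=4, G=4, T=4
AT pairs contribute 8, GC pairs contribute 6.
Tm = 4·6 + 2·8 = 24 + 16 = 40°C

40°C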